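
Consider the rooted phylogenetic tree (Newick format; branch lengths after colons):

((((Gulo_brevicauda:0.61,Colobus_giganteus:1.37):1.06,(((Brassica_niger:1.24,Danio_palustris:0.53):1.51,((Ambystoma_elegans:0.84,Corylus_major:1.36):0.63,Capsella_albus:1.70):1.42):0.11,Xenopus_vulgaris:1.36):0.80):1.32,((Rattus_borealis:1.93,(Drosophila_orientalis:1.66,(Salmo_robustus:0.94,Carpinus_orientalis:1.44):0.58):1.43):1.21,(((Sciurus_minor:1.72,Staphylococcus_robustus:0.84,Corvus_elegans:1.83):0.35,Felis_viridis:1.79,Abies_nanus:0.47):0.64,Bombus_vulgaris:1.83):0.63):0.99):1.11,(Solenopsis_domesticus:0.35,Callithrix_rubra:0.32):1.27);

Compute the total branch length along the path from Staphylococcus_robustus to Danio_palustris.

The path runs Staphylococcus_robustus → … → MRCA → … → Danio_palustris; the MRCA is the node subtending (((Gulo_brevicauda,Colobus_giganteus),(((Brassica_niger,Danio_palustris),((Ambystoma_elegans,Corylus_major),Capsella_albus)),Xenopus_vulgaris)),((Rattus_borealis,(Drosophila_orientalis,(Salmo_robustus,Carpinus_orientalis))),(((Sciurus_minor,Staphylococcus_robustus,Corvus_elegans),Felis_viridis,Abies_nanus),Bombus_vulgaris))).
Branch lengths along that path: 0.84 + 0.35 + 0.64 + 0.63 + 0.99 + 1.32 + 0.80 + 0.11 + 1.51 + 0.53 = 7.72.

7.72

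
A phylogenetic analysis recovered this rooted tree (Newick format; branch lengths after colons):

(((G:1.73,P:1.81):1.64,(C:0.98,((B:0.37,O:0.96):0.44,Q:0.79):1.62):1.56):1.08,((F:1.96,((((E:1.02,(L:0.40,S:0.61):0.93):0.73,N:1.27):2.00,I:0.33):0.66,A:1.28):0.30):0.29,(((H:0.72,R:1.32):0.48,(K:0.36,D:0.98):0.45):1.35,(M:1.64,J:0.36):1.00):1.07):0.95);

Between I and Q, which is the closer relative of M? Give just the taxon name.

I

The MRCA of M and I subtends ((F,((((E,(L,S)),N),I),A)),(((H,R),(K,D)),(M,J))) (13 taxa).
The MRCA of M and Q is the root, subtending the entire tree (19 taxa).
The first is nested inside the second, so M shares a more recent common ancestor with I.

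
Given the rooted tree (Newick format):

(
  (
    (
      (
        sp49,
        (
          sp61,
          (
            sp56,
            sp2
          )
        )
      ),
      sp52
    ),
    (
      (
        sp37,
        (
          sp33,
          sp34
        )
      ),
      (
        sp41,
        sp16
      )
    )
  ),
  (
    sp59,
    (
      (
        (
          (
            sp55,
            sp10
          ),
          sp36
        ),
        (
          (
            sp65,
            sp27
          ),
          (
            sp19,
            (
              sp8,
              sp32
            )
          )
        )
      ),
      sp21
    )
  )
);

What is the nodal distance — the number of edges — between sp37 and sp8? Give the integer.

The MRCA of sp37 and sp8 is the root of the tree.
From sp37 up to that node: 4 branches. From sp8 up to the same node: 7 branches. Total: 4 + 7 = 11.

11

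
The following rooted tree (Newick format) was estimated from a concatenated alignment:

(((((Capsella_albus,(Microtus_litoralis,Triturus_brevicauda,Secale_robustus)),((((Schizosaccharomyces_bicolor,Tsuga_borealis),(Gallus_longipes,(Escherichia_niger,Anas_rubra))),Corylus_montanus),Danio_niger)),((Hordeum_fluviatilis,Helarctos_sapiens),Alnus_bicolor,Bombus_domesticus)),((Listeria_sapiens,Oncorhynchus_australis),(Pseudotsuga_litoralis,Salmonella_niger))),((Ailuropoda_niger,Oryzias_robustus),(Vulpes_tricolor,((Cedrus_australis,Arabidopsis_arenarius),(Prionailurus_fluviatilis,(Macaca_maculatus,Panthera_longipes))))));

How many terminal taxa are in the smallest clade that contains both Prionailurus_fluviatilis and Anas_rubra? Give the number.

The MRCA of Prionailurus_fluviatilis and Anas_rubra is the root, so the clade is the entire tree.
That clade contains 27 terminal taxa: Ailuropoda_niger, Alnus_bicolor, Anas_rubra, Arabidopsis_arenarius, Bombus_domesticus, Capsella_albus, Cedrus_australis, Corylus_montanus, Danio_niger, Escherichia_niger, Gallus_longipes, Helarctos_sapiens, Hordeum_fluviatilis, Listeria_sapiens, Macaca_maculatus, Microtus_litoralis, Oncorhynchus_australis, Oryzias_robustus, Panthera_longipes, Prionailurus_fluviatilis, Pseudotsuga_litoralis, Salmonella_niger, Schizosaccharomyces_bicolor, Secale_robustus, Triturus_brevicauda, Tsuga_borealis, Vulpes_tricolor.

27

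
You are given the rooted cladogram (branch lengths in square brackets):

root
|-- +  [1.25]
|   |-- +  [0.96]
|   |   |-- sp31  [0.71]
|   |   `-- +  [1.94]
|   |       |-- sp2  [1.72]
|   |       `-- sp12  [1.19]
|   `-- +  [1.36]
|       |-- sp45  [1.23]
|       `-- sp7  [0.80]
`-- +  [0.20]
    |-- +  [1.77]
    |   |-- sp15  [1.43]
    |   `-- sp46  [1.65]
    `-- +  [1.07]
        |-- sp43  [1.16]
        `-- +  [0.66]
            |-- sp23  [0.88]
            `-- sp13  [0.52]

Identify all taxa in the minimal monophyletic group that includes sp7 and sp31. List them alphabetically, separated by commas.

Tracing sp7: it sits inside (sp45,sp7).
Tracing sp31: it sits inside (sp31,(sp2,sp12)).
The smallest clade enclosing both is ((sp31,(sp2,sp12)),(sp45,sp7)); the answer is its 5 terminal taxa in alphabetical order.

sp12, sp2, sp31, sp45, sp7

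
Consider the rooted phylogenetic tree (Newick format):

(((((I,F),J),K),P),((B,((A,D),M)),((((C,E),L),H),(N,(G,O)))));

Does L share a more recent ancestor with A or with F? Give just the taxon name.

A

The MRCA of L and A subtends ((B,((A,D),M)),((((C,E),L),H),(N,(G,O)))) (11 taxa).
The MRCA of L and F is the root, subtending the entire tree (16 taxa).
The first is nested inside the second, so L shares a more recent common ancestor with A.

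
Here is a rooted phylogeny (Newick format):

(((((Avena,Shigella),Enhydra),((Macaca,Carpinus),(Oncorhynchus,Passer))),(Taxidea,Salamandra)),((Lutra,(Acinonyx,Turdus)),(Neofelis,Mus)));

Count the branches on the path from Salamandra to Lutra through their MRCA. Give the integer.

The MRCA of Salamandra and Lutra is the root of the tree.
From Salamandra up to that node: 3 branches. From Lutra up to the same node: 3 branches. Total: 3 + 3 = 6.

6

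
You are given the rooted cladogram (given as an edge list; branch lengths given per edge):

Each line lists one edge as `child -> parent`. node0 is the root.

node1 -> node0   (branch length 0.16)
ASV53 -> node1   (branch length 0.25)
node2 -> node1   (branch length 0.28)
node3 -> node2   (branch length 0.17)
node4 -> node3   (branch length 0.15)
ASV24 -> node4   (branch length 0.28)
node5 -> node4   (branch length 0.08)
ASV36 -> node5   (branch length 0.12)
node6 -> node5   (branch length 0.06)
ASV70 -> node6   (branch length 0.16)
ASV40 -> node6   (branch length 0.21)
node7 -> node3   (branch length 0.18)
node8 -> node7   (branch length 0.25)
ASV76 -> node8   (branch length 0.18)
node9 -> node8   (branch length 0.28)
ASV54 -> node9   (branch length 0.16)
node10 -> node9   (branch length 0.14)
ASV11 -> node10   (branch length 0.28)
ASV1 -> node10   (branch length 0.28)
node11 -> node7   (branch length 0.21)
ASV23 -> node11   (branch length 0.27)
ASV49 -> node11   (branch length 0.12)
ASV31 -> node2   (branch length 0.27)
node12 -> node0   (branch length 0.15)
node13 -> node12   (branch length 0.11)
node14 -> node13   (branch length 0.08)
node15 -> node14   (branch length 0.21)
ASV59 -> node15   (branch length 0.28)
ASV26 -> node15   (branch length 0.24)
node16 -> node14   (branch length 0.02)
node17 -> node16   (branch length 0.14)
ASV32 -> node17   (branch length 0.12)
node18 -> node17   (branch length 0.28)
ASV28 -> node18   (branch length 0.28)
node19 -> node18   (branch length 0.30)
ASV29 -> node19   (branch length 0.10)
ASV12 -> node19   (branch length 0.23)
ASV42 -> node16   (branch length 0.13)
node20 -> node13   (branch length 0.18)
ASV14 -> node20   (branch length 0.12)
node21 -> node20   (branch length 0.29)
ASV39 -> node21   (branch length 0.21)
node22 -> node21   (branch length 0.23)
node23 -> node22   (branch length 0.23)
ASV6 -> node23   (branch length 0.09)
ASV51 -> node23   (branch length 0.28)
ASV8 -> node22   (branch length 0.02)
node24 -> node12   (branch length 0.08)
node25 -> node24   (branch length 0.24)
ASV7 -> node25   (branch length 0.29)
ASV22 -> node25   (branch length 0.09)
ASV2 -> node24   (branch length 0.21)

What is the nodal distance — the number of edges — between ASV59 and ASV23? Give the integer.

11

The MRCA of ASV59 and ASV23 is the root of the tree.
From ASV59 up to that node: 5 branches. From ASV23 up to the same node: 6 branches. Total: 5 + 6 = 11.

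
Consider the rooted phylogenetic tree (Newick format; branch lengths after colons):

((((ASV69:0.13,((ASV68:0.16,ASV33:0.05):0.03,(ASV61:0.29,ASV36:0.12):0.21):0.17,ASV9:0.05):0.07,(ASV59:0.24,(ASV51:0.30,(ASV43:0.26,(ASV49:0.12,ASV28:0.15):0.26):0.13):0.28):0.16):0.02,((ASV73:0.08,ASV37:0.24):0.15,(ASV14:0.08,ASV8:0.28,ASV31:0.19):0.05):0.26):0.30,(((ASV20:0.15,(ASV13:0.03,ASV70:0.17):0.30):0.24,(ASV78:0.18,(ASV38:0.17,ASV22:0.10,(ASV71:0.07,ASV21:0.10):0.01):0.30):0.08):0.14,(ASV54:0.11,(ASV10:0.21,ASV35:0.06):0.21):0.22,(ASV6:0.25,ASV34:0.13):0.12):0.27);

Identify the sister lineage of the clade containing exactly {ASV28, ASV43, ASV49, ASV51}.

The clade containing exactly {ASV28, ASV43, ASV49, ASV51} attaches to the tree at the node subtending (ASV59,(ASV51,(ASV43,(ASV49,ASV28)))).
The other lineage descending from that same node — the sister group — is the single tip ASV59.

ASV59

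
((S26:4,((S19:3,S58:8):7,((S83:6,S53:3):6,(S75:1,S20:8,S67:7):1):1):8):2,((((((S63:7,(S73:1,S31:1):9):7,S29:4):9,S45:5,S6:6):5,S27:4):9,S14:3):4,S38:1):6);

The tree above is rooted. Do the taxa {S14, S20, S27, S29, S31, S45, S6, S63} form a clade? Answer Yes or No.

The MRCA of the listed taxa is the root, so the smallest clade containing them is the whole tree.
That clade also contains S19, S26, S38, S53, S58, S67, S73, S75, S83, which are not in the proposed group, so the group is not monophyletic.

No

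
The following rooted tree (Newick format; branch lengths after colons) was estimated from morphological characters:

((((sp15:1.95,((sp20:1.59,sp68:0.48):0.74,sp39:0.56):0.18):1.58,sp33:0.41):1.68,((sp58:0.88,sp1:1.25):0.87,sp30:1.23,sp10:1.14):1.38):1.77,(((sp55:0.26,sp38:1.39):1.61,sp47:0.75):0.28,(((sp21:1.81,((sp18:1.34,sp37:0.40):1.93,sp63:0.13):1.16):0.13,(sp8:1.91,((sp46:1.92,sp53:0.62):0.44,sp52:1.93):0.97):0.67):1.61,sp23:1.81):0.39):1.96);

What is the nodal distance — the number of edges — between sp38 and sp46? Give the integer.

9

The MRCA of sp38 and sp46 is the node subtending (((sp55,sp38),sp47),(((sp21,((sp18,sp37),sp63)),(sp8,((sp46,sp53),sp52))),sp23)).
From sp38 up to that node: 3 branches. From sp46 up to the same node: 6 branches. Total: 3 + 6 = 9.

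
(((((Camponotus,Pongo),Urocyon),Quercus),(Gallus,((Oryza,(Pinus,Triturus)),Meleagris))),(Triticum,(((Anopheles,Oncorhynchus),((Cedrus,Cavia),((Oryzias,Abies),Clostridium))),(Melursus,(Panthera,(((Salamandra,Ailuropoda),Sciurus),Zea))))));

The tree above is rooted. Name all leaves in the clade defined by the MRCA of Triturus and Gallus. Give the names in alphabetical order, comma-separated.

Gallus, Meleagris, Oryza, Pinus, Triturus

Tracing Triturus: it sits inside (Pinus,Triturus).
Tracing Gallus: it sits inside (Gallus,((Oryza,(Pinus,Triturus)),Meleagris)).
The smallest clade enclosing both is (Gallus,((Oryza,(Pinus,Triturus)),Meleagris)); the answer is its 5 terminal taxa in alphabetical order.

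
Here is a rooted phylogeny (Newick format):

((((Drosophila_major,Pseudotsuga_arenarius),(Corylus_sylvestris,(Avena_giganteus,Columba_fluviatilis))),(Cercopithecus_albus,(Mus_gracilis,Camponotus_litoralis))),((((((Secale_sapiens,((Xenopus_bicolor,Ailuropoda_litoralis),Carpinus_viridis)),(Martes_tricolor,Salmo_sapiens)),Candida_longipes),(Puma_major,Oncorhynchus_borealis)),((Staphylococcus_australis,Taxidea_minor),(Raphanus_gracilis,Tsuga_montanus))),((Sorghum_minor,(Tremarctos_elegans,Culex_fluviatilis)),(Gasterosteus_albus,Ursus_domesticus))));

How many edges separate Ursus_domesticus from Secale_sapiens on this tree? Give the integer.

9

The MRCA of Ursus_domesticus and Secale_sapiens is the node subtending ((((((Secale_sapiens,((Xenopus_bicolor,Ailuropoda_litoralis),Carpinus_viridis)),(Martes_tricolor,Salmo_sapiens)),Candida_longipes),(Puma_major,Oncorhynchus_borealis)),((Staphylococcus_australis,Taxidea_minor),(Raphanus_gracilis,Tsuga_montanus))),((Sorghum_minor,(Tremarctos_elegans,Culex_fluviatilis)),(Gasterosteus_albus,Ursus_domesticus))).
From Ursus_domesticus up to that node: 3 branches. From Secale_sapiens up to the same node: 6 branches. Total: 3 + 6 = 9.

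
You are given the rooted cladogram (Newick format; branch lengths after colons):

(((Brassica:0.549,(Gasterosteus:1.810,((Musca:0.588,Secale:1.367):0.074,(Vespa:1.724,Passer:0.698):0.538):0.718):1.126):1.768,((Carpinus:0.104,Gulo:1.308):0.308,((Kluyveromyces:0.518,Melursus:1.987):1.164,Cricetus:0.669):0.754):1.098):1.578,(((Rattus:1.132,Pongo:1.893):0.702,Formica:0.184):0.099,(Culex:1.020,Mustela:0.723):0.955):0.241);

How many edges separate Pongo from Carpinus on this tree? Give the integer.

8

The MRCA of Pongo and Carpinus is the root of the tree.
From Pongo up to that node: 4 branches. From Carpinus up to the same node: 4 branches. Total: 4 + 4 = 8.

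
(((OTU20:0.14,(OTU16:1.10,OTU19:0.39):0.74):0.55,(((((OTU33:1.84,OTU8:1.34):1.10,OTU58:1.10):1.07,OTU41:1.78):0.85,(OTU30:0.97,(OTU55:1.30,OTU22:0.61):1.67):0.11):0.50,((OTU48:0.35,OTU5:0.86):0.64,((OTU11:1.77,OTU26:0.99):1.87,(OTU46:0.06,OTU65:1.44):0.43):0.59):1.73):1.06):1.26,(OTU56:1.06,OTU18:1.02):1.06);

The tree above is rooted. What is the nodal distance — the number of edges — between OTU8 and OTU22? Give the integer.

7

The MRCA of OTU8 and OTU22 is the node subtending ((((OTU33,OTU8),OTU58),OTU41),(OTU30,(OTU55,OTU22))).
From OTU8 up to that node: 4 branches. From OTU22 up to the same node: 3 branches. Total: 4 + 3 = 7.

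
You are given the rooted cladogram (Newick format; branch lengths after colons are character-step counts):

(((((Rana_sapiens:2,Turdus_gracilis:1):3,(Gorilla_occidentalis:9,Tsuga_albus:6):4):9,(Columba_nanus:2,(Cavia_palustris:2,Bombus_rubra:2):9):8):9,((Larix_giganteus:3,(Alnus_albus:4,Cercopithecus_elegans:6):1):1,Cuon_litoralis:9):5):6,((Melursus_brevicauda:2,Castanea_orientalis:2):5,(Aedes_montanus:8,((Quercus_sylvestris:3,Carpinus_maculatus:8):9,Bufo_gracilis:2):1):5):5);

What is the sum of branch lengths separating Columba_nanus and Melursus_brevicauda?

37

The path runs Columba_nanus → … → MRCA → … → Melursus_brevicauda; the MRCA is the root of the tree.
Branch lengths along that path: 2 + 8 + 9 + 6 + 5 + 5 + 2 = 37.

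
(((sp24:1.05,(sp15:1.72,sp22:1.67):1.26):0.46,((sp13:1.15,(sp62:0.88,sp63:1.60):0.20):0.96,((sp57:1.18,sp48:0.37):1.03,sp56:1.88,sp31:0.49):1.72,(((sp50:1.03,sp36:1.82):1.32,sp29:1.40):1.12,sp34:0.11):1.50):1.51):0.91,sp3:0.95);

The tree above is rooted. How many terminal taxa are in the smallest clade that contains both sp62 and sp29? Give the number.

The MRCA of sp62 and sp29 is the node subtending ((sp13,(sp62,sp63)),((sp57,sp48),sp56,sp31),(((sp50,sp36),sp29),sp34)).
That clade contains 11 terminal taxa: sp13, sp29, sp31, sp34, sp36, sp48, sp50, sp56, sp57, sp62, sp63.

11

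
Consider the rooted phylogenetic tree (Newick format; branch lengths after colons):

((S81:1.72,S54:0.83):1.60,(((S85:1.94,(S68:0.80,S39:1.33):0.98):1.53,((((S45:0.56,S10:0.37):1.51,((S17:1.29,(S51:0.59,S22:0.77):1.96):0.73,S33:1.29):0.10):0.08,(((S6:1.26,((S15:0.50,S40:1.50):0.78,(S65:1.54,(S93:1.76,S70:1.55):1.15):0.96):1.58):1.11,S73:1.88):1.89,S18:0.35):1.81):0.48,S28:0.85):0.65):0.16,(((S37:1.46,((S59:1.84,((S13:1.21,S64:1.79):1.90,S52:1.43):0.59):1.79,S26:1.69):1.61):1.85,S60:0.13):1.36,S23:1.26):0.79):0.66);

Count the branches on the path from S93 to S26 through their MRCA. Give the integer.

The MRCA of S93 and S26 is the node subtending (((S85,(S68,S39)),((((S45,S10),((S17,(S51,S22)),S33)),(((S6,((S15,S40),(S65,(S93,S70)))),S73),S18)),S28)),(((S37,((S59,((S13,S64),S52)),S26)),S60),S23)).
From S93 up to that node: 10 branches. From S26 up to the same node: 5 branches. Total: 10 + 5 = 15.

15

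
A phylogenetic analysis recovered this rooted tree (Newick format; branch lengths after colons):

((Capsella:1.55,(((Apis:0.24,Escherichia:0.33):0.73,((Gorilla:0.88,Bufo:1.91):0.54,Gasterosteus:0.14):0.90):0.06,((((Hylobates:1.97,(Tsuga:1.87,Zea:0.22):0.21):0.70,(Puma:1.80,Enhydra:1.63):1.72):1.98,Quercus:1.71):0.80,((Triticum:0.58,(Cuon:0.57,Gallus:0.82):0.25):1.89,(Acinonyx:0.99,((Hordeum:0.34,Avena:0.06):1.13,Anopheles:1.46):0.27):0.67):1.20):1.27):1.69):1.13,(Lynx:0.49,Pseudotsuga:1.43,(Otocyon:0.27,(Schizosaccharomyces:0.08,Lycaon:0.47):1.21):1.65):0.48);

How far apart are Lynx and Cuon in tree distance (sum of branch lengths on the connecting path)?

8.97

The path runs Lynx → … → MRCA → … → Cuon; the MRCA is the root of the tree.
Branch lengths along that path: 0.49 + 0.48 + 1.13 + 1.69 + 1.27 + 1.20 + 1.89 + 0.25 + 0.57 = 8.97.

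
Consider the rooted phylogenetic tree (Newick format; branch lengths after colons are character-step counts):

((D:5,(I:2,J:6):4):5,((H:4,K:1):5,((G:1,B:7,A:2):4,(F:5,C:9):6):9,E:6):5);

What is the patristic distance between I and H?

25

The path runs I → … → MRCA → … → H; the MRCA is the root of the tree.
Branch lengths along that path: 2 + 4 + 5 + 5 + 5 + 4 = 25.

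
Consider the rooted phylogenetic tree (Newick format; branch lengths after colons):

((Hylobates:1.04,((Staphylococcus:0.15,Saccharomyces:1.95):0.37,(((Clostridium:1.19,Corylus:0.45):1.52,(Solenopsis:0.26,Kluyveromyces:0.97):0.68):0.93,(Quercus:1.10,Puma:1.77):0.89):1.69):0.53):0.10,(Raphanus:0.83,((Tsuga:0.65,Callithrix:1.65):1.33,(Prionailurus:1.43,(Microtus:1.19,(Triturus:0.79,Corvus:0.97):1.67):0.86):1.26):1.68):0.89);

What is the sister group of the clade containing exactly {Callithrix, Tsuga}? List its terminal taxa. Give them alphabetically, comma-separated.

The clade containing exactly {Callithrix, Tsuga} attaches to the tree at the node subtending ((Tsuga,Callithrix),(Prionailurus,(Microtus,(Triturus,Corvus)))).
The other lineage descending from that same node — the sister group — is (Prionailurus,(Microtus,(Triturus,Corvus))); its 4 tips in alphabetical order are the answer.

Corvus, Microtus, Prionailurus, Triturus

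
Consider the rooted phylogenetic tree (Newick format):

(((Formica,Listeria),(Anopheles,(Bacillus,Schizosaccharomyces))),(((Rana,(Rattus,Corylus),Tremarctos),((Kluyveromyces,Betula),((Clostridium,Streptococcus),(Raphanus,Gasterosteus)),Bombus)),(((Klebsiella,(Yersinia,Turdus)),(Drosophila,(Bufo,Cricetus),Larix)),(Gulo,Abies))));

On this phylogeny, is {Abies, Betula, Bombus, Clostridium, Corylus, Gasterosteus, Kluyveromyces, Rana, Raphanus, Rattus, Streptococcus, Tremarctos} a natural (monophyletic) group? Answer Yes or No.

No

The MRCA of the listed taxa subtends (((Rana,(Rattus,Corylus),Tremarctos),((Kluyveromyces,Betula),((Clostridium,Streptococcus),(Raphanus,Gasterosteus)),Bombus)),(((Klebsiella,(Yersinia,Turdus)),(Drosophila,(Bufo,Cricetus),Larix)),(Gulo,Abies))).
That clade also contains Bufo, Cricetus, Drosophila, Gulo, Klebsiella, Larix, Turdus, Yersinia, which are not in the proposed group, so the group is not monophyletic.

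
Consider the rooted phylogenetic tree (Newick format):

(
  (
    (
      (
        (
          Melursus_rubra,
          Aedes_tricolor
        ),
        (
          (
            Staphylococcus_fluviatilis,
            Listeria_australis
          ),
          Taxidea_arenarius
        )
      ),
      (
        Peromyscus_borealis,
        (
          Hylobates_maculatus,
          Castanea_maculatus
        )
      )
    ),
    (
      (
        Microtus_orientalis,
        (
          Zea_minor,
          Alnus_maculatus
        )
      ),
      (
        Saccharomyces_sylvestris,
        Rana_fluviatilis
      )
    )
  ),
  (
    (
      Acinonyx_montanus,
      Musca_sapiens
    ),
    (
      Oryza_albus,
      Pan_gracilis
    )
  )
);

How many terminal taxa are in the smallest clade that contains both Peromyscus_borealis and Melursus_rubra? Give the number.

The MRCA of Peromyscus_borealis and Melursus_rubra is the node subtending (((Melursus_rubra,Aedes_tricolor),((Staphylococcus_fluviatilis,Listeria_australis),Taxidea_arenarius)),(Peromyscus_borealis,(Hylobates_maculatus,Castanea_maculatus))).
That clade contains 8 terminal taxa: Aedes_tricolor, Castanea_maculatus, Hylobates_maculatus, Listeria_australis, Melursus_rubra, Peromyscus_borealis, Staphylococcus_fluviatilis, Taxidea_arenarius.

8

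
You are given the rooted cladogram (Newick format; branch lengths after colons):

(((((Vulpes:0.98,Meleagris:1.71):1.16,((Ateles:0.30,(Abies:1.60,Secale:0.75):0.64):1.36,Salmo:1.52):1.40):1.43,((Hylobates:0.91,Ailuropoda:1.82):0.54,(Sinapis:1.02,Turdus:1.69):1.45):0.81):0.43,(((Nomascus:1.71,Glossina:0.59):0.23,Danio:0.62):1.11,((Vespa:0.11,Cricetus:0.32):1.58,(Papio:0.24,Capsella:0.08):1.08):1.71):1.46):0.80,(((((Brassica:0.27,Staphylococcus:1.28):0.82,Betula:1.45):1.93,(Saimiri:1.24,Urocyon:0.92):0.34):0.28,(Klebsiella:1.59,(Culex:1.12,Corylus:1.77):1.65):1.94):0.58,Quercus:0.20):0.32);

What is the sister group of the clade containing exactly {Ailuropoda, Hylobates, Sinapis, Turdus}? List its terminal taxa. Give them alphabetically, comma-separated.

Abies, Ateles, Meleagris, Salmo, Secale, Vulpes

The clade containing exactly {Ailuropoda, Hylobates, Sinapis, Turdus} attaches to the tree at the node subtending (((Vulpes,Meleagris),((Ateles,(Abies,Secale)),Salmo)),((Hylobates,Ailuropoda),(Sinapis,Turdus))).
The other lineage descending from that same node — the sister group — is ((Vulpes,Meleagris),((Ateles,(Abies,Secale)),Salmo)); its 6 tips in alphabetical order are the answer.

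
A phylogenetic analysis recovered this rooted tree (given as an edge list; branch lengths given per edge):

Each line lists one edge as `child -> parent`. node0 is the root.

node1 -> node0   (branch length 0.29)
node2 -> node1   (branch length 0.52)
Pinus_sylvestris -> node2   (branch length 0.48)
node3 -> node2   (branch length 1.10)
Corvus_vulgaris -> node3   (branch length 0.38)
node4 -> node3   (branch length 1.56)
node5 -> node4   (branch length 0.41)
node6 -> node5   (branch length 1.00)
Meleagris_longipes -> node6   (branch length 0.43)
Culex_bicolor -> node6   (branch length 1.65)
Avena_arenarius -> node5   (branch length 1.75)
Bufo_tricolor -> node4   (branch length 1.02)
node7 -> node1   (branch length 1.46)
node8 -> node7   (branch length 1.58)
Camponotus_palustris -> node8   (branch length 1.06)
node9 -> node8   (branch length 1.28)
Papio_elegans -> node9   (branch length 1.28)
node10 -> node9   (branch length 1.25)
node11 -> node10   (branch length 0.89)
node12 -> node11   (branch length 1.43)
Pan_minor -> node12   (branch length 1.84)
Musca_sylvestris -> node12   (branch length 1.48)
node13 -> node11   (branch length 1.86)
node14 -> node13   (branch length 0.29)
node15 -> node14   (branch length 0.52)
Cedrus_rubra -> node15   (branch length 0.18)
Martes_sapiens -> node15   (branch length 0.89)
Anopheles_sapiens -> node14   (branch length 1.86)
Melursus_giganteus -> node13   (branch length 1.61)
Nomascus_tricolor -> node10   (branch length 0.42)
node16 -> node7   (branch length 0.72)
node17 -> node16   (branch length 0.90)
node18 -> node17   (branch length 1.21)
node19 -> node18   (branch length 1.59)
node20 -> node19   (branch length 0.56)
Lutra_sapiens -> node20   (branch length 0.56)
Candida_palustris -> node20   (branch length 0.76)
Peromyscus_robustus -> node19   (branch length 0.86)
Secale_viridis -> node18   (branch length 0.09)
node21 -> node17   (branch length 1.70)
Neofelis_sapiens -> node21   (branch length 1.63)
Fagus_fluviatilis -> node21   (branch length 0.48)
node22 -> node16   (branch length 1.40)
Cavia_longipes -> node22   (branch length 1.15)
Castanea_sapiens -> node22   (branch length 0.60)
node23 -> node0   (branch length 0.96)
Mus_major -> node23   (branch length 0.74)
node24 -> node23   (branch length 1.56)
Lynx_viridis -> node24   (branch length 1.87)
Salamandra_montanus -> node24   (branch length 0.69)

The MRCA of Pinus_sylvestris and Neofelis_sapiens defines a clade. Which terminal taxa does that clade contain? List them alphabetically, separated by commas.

Anopheles_sapiens, Avena_arenarius, Bufo_tricolor, Camponotus_palustris, Candida_palustris, Castanea_sapiens, Cavia_longipes, Cedrus_rubra, Corvus_vulgaris, Culex_bicolor, Fagus_fluviatilis, Lutra_sapiens, Martes_sapiens, Meleagris_longipes, Melursus_giganteus, Musca_sylvestris, Neofelis_sapiens, Nomascus_tricolor, Pan_minor, Papio_elegans, Peromyscus_robustus, Pinus_sylvestris, Secale_viridis

Tracing Pinus_sylvestris: it sits inside (Pinus_sylvestris,(Corvus_vulgaris,(((Meleagris_longipes,Culex_bicolor),Avena_arenarius),Bufo_tricolor))).
Tracing Neofelis_sapiens: it sits inside (Neofelis_sapiens,Fagus_fluviatilis).
The smallest clade enclosing both is ((Pinus_sylvestris,(Corvus_vulgaris,(((Meleagris_longipes,Culex_bicolor),Avena_arenarius),Bufo_tricolor))),((Camponotus_palustris,(Papio_elegans,(((Pan_minor,Musca_sylvestris),(((Cedrus_rubra,Martes_sapiens),Anopheles_sapiens),Melursus_giganteus)),Nomascus_tricolor))),(((((Lutra_sapiens,Candida_palustris),Peromyscus_robustus),Secale_viridis),(Neofelis_sapiens,Fagus_fluviatilis)),(Cavia_longipes,Castanea_sapiens)))); the answer is its 23 terminal taxa in alphabetical order.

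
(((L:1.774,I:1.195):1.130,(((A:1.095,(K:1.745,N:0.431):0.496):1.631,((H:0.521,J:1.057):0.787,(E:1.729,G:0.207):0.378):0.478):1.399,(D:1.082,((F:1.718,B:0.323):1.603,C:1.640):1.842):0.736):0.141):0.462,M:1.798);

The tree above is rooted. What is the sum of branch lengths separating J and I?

6.187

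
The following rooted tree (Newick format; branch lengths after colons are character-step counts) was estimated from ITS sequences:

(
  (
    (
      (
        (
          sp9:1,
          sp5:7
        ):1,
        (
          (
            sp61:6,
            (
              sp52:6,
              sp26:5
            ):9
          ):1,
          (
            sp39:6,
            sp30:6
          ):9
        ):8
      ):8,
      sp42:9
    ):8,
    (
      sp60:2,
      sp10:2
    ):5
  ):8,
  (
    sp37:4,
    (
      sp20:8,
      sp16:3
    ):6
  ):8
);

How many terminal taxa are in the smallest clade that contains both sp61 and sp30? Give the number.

5

The MRCA of sp61 and sp30 is the node subtending ((sp61,(sp52,sp26)),(sp39,sp30)).
That clade contains 5 terminal taxa: sp26, sp30, sp39, sp52, sp61.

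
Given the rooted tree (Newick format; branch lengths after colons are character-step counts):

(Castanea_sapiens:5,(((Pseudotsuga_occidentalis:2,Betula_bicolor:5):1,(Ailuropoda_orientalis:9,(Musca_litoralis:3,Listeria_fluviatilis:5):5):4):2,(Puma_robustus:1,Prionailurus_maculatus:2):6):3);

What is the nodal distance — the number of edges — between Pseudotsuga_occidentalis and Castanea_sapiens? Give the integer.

5

The MRCA of Pseudotsuga_occidentalis and Castanea_sapiens is the root of the tree.
From Pseudotsuga_occidentalis up to that node: 4 branches. From Castanea_sapiens up to the same node: 1 branch. Total: 4 + 1 = 5.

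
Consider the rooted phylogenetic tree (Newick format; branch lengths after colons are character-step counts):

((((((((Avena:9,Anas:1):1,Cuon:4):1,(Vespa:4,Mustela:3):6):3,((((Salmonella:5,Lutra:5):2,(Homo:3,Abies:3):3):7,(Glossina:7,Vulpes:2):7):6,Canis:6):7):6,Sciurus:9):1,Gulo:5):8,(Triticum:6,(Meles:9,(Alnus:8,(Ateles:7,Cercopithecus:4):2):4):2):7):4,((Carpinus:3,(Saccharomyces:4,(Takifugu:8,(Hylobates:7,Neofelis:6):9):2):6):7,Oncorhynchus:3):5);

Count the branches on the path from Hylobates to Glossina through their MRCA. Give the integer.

14

The MRCA of Hylobates and Glossina is the root of the tree.
From Hylobates up to that node: 6 branches. From Glossina up to the same node: 8 branches. Total: 6 + 8 = 14.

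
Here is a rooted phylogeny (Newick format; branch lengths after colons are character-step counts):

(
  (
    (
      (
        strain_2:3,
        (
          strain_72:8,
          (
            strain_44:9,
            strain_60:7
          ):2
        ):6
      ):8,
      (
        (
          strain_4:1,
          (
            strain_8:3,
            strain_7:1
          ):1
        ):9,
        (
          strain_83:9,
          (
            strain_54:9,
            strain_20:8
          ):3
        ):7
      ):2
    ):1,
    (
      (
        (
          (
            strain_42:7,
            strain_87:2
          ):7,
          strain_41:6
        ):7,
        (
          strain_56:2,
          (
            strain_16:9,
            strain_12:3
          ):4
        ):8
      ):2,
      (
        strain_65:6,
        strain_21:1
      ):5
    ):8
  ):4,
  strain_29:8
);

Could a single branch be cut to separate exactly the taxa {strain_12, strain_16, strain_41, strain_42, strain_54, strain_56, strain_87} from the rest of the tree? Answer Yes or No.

The MRCA of the listed taxa subtends (((strain_2,(strain_72,(strain_44,strain_60))),((strain_4,(strain_8,strain_7)),(strain_83,(strain_54,strain_20)))),((((strain_42,strain_87),strain_41),(strain_56,(strain_16,strain_12))),(strain_65,strain_21))).
That clade also contains strain_2, strain_20, strain_21, strain_4, strain_44, strain_60, strain_65, strain_7, strain_72, strain_8, strain_83, which are not in the proposed group, so the group is not monophyletic.

No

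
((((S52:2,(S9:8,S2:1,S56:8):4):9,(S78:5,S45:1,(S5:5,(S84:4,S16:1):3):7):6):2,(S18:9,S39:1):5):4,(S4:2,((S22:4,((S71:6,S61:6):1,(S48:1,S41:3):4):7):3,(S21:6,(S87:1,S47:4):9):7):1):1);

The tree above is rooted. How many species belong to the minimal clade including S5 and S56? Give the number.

The MRCA of S5 and S56 is the node subtending ((S52,(S9,S2,S56)),(S78,S45,(S5,(S84,S16)))).
That clade contains 9 terminal taxa: S16, S2, S45, S5, S52, S56, S78, S84, S9.

9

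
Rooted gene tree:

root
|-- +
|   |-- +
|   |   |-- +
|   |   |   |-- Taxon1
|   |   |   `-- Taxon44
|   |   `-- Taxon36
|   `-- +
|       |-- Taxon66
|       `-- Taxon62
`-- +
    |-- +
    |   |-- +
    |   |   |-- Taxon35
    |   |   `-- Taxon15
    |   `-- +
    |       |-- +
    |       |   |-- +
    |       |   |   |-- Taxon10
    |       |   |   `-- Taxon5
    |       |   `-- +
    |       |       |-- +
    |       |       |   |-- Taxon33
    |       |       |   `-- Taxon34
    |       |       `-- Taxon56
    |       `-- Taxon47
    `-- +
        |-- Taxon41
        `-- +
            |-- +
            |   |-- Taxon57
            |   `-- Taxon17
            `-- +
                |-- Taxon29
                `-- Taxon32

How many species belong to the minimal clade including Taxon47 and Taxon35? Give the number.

8

The MRCA of Taxon47 and Taxon35 is the node subtending ((Taxon35,Taxon15),(((Taxon10,Taxon5),((Taxon33,Taxon34),Taxon56)),Taxon47)).
That clade contains 8 terminal taxa: Taxon10, Taxon15, Taxon33, Taxon34, Taxon35, Taxon47, Taxon5, Taxon56.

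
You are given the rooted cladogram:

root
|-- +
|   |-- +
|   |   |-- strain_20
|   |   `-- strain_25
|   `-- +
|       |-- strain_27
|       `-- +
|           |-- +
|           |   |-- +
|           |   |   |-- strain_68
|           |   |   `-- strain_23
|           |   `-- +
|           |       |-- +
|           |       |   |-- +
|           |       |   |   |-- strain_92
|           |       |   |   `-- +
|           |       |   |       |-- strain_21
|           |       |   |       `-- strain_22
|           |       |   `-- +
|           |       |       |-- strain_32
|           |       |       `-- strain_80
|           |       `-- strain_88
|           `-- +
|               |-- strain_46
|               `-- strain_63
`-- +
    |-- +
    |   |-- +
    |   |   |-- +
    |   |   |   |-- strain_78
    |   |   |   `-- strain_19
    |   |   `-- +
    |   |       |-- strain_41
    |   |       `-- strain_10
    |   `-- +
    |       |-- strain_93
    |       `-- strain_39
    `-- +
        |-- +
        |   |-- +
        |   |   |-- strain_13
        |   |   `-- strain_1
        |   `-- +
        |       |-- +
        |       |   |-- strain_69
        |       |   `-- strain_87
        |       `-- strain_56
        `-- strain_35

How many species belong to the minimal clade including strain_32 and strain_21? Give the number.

5

The MRCA of strain_32 and strain_21 is the node subtending ((strain_92,(strain_21,strain_22)),(strain_32,strain_80)).
That clade contains 5 terminal taxa: strain_21, strain_22, strain_32, strain_80, strain_92.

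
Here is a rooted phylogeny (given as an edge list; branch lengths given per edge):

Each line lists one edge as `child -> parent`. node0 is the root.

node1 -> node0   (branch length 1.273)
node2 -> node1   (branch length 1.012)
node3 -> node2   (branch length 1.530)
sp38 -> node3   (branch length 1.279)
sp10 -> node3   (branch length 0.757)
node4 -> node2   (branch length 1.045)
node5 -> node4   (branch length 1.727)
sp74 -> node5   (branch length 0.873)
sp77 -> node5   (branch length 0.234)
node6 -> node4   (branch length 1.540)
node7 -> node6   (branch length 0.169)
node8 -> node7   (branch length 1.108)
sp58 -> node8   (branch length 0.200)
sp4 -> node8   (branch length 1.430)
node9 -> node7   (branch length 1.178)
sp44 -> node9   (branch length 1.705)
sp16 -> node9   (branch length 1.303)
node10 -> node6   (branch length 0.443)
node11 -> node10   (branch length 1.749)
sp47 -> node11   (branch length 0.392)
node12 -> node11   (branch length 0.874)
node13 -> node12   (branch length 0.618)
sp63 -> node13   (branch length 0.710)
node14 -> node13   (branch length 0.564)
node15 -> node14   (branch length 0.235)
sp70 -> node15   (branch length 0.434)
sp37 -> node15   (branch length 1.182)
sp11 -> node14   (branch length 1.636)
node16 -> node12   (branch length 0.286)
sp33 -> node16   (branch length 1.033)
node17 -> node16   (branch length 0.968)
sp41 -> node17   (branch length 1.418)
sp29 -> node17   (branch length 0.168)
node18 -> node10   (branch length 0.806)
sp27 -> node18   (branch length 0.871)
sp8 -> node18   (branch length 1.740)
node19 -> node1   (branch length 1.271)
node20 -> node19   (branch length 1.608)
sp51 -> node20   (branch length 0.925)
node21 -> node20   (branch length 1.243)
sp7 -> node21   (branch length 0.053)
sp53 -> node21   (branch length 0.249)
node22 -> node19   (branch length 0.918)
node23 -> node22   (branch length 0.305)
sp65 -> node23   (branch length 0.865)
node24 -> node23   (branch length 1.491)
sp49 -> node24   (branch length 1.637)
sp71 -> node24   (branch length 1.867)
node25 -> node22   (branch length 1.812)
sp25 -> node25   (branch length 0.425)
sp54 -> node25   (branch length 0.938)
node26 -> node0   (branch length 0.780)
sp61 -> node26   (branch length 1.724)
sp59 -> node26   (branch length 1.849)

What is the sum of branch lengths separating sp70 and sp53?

The path runs sp70 → … → MRCA → … → sp53; the MRCA is the node subtending (((sp38,sp10),((sp74,sp77),(((sp58,sp4),(sp44,sp16)),((sp47,((sp63,((sp70,sp37),sp11)),(sp33,(sp41,sp29)))),(sp27,sp8))))),((sp51,(sp7,sp53)),((sp65,(sp49,sp71)),(sp25,sp54)))).
Branch lengths along that path: 0.434 + 0.235 + 0.564 + 0.618 + 0.874 + 1.749 + 0.443 + 1.540 + 1.045 + 1.012 + 1.271 + 1.608 + 1.243 + 0.249 = 12.885.

12.885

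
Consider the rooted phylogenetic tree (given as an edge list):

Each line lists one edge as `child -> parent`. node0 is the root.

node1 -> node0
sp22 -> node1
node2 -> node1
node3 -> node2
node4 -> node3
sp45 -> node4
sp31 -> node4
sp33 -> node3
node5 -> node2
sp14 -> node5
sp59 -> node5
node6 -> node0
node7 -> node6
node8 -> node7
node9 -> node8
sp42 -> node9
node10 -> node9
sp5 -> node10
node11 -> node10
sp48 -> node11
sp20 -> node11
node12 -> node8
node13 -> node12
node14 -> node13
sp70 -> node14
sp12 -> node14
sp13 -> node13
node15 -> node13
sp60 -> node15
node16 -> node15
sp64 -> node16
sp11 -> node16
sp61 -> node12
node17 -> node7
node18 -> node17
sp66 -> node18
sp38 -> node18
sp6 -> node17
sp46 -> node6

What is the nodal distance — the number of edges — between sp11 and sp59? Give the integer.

12

The MRCA of sp11 and sp59 is the root of the tree.
From sp11 up to that node: 8 branches. From sp59 up to the same node: 4 branches. Total: 8 + 4 = 12.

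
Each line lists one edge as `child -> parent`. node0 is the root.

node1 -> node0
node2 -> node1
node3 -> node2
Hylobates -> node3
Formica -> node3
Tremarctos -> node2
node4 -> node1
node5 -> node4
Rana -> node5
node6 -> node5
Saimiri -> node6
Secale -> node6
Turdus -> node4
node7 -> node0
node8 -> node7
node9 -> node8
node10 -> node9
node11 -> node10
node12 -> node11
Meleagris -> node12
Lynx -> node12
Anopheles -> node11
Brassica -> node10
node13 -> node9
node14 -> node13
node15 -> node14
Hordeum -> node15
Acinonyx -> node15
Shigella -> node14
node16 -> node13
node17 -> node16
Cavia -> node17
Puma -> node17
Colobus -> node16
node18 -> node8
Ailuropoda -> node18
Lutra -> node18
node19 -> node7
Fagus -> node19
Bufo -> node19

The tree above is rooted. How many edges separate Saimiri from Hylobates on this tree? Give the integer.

7

The MRCA of Saimiri and Hylobates is the node subtending (((Hylobates,Formica),Tremarctos),((Rana,(Saimiri,Secale)),Turdus)).
From Saimiri up to that node: 4 branches. From Hylobates up to the same node: 3 branches. Total: 4 + 3 = 7.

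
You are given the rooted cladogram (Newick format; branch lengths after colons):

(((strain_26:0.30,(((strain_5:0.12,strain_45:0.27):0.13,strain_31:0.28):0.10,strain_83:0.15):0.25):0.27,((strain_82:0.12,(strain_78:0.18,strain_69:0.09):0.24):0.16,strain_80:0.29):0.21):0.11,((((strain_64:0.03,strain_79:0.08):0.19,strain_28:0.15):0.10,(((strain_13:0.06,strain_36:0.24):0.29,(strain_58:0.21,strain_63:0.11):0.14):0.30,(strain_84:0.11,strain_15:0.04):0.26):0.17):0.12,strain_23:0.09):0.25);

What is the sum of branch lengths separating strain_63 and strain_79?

The path runs strain_63 → … → MRCA → … → strain_79; the MRCA is the node subtending (((strain_64,strain_79),strain_28),(((strain_13,strain_36),(strain_58,strain_63)),(strain_84,strain_15))).
Branch lengths along that path: 0.11 + 0.14 + 0.30 + 0.17 + 0.10 + 0.19 + 0.08 = 1.09.

1.09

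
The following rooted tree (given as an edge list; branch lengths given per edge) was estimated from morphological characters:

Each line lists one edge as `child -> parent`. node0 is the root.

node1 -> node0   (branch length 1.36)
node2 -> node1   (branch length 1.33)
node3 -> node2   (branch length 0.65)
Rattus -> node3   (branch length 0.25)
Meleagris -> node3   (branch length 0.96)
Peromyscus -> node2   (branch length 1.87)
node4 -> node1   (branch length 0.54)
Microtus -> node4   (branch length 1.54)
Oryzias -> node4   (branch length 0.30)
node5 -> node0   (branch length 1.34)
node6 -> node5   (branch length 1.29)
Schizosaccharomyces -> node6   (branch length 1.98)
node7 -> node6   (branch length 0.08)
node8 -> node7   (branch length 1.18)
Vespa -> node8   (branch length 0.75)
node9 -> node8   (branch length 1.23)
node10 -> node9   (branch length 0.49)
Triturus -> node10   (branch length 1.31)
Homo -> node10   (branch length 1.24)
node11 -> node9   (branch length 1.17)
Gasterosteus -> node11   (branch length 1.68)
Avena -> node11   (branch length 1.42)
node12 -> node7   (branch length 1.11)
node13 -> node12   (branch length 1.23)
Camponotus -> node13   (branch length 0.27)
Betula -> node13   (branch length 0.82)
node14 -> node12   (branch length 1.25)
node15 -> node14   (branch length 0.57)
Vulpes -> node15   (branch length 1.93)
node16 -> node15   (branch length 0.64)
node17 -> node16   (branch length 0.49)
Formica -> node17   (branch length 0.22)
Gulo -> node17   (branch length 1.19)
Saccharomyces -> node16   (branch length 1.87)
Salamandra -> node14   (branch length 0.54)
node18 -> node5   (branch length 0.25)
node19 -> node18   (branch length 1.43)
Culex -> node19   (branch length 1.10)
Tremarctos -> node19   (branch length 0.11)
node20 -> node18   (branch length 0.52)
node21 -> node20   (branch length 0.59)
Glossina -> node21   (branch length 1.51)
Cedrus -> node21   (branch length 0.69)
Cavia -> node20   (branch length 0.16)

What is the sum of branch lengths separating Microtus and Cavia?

5.71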